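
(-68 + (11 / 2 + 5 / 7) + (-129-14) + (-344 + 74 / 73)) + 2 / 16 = -2238781 / 4088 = -547.65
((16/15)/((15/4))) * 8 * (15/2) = 256/15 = 17.07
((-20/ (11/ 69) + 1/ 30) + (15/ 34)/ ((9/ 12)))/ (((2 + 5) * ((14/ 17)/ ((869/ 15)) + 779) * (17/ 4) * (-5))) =110649454/ 102712264725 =0.00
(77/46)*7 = 539/46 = 11.72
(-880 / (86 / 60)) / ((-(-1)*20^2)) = -66 / 43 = -1.53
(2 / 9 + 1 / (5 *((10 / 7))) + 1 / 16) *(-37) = -56573 / 3600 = -15.71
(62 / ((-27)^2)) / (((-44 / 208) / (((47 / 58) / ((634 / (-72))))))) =303056 / 8190963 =0.04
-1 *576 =-576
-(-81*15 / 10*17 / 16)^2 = -17065161 / 1024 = -16665.20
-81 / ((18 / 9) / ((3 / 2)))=-243 / 4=-60.75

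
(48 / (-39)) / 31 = -16 / 403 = -0.04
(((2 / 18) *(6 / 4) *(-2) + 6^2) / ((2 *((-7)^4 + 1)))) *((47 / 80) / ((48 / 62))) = 155899 / 27671040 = 0.01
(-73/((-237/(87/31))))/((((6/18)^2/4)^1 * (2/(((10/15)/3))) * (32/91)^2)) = 17530877/626944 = 27.96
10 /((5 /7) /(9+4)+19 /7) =65 /18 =3.61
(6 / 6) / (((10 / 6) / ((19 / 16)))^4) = 10556001 / 40960000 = 0.26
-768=-768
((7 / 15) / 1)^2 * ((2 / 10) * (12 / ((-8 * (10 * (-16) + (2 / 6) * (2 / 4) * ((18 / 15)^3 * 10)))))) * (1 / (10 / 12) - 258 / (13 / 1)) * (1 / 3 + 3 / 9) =-4949 / 957450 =-0.01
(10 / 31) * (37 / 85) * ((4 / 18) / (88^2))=37 / 9182448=0.00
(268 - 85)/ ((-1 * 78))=-61/ 26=-2.35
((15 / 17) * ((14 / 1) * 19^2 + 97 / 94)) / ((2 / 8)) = 14255190 / 799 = 17841.29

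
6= 6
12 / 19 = 0.63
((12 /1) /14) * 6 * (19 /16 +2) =16.39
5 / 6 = 0.83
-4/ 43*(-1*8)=32/ 43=0.74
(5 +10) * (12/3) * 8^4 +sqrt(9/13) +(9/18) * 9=3 * sqrt(13)/13 +491529/2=245765.33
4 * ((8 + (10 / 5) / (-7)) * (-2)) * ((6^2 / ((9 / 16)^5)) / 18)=-33554432 / 15309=-2191.81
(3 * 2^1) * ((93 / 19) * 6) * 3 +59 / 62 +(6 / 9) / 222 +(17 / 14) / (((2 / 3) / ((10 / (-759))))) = 183947997700 / 347358627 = 529.56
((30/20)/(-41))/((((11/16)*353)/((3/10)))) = -36/796015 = -0.00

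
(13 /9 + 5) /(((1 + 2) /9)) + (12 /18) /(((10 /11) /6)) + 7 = 461 /15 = 30.73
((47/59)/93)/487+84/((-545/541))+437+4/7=3610707080668/10194324735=354.19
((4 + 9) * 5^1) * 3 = 195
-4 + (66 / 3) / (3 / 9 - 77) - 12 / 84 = -4.43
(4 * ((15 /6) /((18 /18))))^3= 1000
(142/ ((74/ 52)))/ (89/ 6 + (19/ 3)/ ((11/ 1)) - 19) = -81224/ 2923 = -27.79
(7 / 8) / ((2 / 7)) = 49 / 16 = 3.06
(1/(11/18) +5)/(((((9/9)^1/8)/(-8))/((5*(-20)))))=467200/11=42472.73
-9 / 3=-3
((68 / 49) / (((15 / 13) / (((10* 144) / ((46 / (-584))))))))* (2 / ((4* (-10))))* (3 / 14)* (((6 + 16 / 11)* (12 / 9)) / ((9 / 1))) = 338663936 / 1301685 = 260.17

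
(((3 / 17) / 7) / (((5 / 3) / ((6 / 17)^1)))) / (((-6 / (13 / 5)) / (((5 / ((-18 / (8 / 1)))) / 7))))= 52 / 70805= 0.00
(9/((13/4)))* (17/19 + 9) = 6768/247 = 27.40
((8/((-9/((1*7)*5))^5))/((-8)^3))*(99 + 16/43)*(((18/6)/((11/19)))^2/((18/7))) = 567124430928125/39325689216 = 14421.22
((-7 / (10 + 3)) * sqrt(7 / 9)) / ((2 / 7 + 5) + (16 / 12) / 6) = -147 * sqrt(7) / 4511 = -0.09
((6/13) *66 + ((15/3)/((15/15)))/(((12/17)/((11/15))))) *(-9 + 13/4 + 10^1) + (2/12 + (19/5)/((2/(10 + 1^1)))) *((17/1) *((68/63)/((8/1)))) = 39283991/196560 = 199.86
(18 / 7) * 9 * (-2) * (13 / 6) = -702 / 7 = -100.29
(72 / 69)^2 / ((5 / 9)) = 5184 / 2645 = 1.96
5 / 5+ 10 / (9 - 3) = 8 / 3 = 2.67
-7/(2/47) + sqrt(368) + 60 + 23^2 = 4*sqrt(23) + 849/2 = 443.68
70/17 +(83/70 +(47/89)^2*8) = 71019111/9425990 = 7.53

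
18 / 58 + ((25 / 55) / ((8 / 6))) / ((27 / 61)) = 12409 / 11484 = 1.08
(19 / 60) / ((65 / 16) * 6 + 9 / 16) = 4 / 315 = 0.01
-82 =-82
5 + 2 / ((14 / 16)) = 7.29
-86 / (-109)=86 / 109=0.79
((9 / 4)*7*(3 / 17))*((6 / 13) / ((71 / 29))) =0.52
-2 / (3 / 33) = -22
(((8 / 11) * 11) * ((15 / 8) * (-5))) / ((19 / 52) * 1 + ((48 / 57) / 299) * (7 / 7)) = -568100 / 2789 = -203.69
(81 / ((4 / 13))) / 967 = 1053 / 3868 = 0.27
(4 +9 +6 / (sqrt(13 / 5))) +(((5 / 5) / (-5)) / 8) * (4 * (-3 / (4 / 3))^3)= 6 * sqrt(65) / 13 +9049 / 640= 17.86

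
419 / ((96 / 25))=10475 / 96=109.11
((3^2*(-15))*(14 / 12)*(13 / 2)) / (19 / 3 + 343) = -12285 / 4192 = -2.93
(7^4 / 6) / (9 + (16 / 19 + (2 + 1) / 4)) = 13034 / 345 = 37.78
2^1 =2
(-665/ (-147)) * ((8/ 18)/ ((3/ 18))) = 760/ 63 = 12.06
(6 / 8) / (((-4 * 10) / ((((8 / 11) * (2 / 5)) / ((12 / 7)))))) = -7 / 2200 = -0.00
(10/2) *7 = 35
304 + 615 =919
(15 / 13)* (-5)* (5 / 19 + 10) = -1125 / 19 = -59.21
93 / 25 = 3.72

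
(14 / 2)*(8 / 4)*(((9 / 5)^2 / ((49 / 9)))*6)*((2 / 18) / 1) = 972 / 175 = 5.55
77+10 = 87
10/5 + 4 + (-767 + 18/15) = -759.80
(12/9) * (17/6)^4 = 83521/972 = 85.93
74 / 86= 37 / 43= 0.86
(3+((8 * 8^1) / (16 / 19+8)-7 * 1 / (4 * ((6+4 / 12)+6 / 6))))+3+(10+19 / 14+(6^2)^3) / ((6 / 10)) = 20537069 / 264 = 77791.93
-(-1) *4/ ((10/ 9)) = 18/ 5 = 3.60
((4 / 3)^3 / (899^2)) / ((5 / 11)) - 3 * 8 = -2618570536 / 109107135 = -24.00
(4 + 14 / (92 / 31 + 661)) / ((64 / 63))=289681 / 73184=3.96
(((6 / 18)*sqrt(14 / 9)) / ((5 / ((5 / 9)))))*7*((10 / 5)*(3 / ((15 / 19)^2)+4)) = 9254*sqrt(14) / 6075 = 5.70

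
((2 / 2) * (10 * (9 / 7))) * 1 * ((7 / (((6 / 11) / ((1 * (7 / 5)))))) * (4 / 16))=231 / 4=57.75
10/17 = 0.59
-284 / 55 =-5.16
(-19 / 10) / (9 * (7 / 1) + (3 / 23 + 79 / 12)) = -2622 / 96205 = -0.03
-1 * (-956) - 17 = 939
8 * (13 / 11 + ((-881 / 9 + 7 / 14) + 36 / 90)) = -379396 / 495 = -766.46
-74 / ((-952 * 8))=37 / 3808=0.01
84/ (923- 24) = 84/ 899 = 0.09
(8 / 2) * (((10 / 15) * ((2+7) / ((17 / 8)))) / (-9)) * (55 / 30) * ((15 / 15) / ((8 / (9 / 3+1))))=-176 / 153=-1.15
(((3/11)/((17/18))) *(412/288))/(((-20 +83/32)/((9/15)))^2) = 711936/1450414075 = 0.00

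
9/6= 3/2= 1.50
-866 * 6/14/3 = -866/7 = -123.71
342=342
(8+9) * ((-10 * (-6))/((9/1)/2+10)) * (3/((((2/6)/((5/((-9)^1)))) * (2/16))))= -81600/29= -2813.79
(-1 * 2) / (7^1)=-2 / 7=-0.29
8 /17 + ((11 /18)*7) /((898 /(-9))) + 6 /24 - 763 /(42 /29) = -24096875 /45798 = -526.16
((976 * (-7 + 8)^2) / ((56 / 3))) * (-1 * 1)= -366 / 7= -52.29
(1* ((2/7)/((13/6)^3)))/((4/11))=1188/15379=0.08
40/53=0.75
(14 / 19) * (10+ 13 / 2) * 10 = 2310 / 19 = 121.58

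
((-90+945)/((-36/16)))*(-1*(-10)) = -3800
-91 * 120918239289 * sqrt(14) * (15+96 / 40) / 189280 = -10519886818143 * sqrt(14) / 10400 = -3784789636.65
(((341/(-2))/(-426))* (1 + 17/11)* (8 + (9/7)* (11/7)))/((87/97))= 1476437/129717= 11.38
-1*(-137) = 137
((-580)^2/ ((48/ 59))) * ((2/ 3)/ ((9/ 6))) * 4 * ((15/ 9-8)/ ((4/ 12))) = -377104400/ 27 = -13966829.63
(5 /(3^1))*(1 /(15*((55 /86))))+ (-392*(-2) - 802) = -8824 /495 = -17.83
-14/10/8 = -7/40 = -0.18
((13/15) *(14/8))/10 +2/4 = 391/600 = 0.65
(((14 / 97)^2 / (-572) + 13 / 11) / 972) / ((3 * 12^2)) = 0.00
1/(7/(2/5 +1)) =1/5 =0.20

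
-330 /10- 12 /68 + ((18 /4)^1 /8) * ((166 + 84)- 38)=5853 /68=86.07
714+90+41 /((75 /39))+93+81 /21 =161381 /175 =922.18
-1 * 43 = -43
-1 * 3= -3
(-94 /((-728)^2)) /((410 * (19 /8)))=-47 /258035960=-0.00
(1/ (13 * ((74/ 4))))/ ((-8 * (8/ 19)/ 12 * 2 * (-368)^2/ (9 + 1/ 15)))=-323/ 651389440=-0.00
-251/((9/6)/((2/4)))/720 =-251/2160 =-0.12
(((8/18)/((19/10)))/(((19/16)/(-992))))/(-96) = 19840/9747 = 2.04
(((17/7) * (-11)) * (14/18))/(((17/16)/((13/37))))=-2288/333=-6.87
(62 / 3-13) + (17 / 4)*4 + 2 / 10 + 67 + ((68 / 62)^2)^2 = 1292656978 / 13852815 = 93.31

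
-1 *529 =-529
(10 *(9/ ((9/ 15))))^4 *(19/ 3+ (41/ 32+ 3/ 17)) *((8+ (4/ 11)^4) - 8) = 17165250000000/ 248897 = 68965274.79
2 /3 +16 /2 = 26 /3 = 8.67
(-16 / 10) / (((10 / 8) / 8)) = -256 / 25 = -10.24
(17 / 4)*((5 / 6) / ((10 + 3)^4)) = 85 / 685464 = 0.00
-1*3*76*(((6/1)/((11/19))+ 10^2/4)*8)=-709536/11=-64503.27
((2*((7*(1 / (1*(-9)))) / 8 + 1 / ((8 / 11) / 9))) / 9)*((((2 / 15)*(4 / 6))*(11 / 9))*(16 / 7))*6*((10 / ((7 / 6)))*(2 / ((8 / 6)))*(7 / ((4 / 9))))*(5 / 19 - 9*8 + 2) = -57407.07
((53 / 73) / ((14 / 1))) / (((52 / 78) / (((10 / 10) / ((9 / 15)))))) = 265 / 2044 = 0.13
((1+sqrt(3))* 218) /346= 109 /173+109* sqrt(3) /173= 1.72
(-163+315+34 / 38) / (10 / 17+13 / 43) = 303365 / 1767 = 171.68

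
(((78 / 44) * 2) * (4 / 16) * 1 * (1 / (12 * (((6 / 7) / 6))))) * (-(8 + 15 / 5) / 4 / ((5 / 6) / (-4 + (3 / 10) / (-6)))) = 22113 / 3200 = 6.91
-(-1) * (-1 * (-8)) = 8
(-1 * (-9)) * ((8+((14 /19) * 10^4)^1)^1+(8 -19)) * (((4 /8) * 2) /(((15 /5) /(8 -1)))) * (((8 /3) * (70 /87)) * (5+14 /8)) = 1234297260 /551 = 2240103.92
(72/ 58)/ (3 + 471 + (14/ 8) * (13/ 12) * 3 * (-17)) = 576/ 175073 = 0.00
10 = 10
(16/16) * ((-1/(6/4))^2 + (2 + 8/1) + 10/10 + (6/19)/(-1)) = 11.13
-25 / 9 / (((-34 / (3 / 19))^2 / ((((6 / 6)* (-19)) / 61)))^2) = -225 / 1795074758416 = -0.00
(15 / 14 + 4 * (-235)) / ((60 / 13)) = -34177 / 168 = -203.43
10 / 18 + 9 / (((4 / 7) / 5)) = 2855 / 36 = 79.31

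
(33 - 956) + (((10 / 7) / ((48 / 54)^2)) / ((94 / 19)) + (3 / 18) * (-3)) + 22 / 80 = -97158653 / 105280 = -922.86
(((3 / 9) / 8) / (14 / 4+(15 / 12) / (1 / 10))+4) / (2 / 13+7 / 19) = 379639 / 49536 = 7.66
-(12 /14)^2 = -36 /49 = -0.73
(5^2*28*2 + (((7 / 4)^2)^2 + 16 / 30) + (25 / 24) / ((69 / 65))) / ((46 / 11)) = 4112133817 / 12188160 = 337.39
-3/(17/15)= -45/17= -2.65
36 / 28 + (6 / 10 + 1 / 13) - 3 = -472 / 455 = -1.04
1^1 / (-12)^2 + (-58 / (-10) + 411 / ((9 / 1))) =37061 / 720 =51.47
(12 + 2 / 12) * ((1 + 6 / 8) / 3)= 511 / 72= 7.10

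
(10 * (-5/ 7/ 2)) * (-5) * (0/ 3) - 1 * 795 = -795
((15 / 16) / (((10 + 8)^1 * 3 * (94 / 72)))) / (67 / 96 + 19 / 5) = 300 / 101473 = 0.00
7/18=0.39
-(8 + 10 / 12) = -53 / 6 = -8.83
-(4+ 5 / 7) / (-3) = 11 / 7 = 1.57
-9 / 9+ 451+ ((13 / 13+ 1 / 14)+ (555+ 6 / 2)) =14127 / 14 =1009.07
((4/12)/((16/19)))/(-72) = -19/3456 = -0.01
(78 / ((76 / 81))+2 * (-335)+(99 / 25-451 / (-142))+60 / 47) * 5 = -916895778 / 317015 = -2892.28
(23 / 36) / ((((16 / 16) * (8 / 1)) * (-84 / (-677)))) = 15571 / 24192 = 0.64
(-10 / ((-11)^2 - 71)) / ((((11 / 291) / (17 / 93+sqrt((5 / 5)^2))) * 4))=-97 / 62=-1.56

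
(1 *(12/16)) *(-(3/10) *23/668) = -207/26720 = -0.01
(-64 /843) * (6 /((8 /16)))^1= -256 /281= -0.91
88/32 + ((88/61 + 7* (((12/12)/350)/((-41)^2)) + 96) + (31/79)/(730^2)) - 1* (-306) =876743206778349/2158441906550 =406.19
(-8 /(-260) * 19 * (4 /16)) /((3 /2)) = 19 /195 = 0.10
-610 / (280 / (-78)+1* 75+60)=-4.64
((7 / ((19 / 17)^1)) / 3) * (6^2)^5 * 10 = 23984916480 / 19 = 1262364025.26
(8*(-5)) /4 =-10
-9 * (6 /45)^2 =-4 /25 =-0.16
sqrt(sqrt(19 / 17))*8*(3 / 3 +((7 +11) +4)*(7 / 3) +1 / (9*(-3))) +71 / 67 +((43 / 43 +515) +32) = 11296*17^(3 / 4)*19^(1 / 4) / 459 +36787 / 67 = 979.23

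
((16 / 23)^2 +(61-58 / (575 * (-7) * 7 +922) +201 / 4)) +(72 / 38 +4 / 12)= 374604522301 / 3287038836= 113.96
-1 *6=-6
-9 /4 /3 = -3 /4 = -0.75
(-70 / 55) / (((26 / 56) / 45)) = -17640 / 143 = -123.36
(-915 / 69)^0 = 1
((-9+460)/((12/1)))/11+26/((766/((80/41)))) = 656303/188436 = 3.48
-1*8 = -8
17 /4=4.25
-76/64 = -19/16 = -1.19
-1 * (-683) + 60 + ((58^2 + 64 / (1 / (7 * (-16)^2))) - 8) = 118787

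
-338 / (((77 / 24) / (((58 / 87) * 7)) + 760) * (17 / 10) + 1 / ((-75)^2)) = -60840000 / 232770407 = -0.26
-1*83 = -83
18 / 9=2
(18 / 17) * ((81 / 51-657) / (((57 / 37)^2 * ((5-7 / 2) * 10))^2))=-4640422636 / 8474123025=-0.55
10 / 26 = 5 / 13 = 0.38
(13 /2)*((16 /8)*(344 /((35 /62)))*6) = 1663584 /35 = 47530.97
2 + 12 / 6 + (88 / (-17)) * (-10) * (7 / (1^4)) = 6228 / 17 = 366.35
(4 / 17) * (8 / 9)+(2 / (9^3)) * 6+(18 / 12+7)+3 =96877 / 8262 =11.73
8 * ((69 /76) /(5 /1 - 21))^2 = 4761 /184832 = 0.03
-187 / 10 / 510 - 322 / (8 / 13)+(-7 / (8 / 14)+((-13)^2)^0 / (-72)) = -963991 / 1800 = -535.55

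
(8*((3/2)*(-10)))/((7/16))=-1920/7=-274.29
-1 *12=-12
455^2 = 207025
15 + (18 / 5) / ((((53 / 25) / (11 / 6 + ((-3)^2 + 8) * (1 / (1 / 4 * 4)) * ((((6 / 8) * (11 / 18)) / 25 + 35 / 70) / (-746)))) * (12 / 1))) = 15.26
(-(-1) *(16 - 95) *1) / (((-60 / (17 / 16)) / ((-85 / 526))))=-22831 / 100992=-0.23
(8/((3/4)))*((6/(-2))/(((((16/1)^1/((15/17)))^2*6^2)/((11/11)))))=-25/9248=-0.00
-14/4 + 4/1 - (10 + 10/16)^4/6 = -52188337/24576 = -2123.55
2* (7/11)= 14/11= 1.27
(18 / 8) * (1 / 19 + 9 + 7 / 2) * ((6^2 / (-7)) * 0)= 0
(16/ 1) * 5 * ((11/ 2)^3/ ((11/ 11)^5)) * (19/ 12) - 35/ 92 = 5816365/ 276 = 21073.79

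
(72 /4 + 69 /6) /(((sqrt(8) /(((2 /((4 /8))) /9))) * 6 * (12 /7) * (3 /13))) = 5369 * sqrt(2) /3888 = 1.95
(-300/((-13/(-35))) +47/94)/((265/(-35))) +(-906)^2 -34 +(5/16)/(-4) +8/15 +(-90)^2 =548339756293/661440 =829009.07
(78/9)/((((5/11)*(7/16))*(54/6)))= 4576/945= 4.84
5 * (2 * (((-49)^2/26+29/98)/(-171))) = -65570/12103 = -5.42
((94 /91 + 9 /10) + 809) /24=245983 /7280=33.79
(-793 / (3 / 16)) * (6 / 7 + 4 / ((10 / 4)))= -1091168 / 105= -10392.08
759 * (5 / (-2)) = -3795 / 2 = -1897.50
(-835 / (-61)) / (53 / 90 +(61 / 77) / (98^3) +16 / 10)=2723127283800 / 435446881609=6.25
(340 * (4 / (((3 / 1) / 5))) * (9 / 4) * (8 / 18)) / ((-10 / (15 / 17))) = -200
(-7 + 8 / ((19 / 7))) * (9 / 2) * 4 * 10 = -13860 / 19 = -729.47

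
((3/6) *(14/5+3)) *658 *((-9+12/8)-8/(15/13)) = -27541.69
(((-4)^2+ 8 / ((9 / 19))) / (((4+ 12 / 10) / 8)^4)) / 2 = 23680000 / 257049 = 92.12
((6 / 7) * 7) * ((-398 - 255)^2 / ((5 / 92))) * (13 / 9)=1019970328 / 15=67998021.87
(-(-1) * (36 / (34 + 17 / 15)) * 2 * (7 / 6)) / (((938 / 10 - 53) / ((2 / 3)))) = 350 / 8959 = 0.04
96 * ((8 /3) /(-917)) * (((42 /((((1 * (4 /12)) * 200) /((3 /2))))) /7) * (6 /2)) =-2592 /22925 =-0.11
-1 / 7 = -0.14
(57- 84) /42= -9 /14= -0.64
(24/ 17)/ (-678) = -4/ 1921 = -0.00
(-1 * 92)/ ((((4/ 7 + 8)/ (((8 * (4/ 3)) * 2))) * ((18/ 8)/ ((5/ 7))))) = -5888/ 81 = -72.69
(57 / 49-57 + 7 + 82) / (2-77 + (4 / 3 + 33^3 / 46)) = 44850 / 956921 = 0.05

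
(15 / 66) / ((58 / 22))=5 / 58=0.09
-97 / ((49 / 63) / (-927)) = 809271 / 7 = 115610.14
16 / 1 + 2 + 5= 23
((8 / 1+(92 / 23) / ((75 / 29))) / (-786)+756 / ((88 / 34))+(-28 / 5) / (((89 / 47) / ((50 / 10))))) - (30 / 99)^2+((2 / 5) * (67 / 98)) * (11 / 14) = 6711833701457 / 24194173850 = 277.42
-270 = -270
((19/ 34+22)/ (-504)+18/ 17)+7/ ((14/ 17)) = 163033/ 17136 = 9.51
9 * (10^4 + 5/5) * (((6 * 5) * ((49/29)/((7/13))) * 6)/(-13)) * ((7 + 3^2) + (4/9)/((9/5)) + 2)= -2069406920/29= -71358859.31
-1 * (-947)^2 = -896809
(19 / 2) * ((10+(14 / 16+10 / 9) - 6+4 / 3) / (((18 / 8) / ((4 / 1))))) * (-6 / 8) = -10013 / 108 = -92.71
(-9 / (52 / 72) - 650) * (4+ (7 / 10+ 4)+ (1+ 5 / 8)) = -889189 / 130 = -6839.92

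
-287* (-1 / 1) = 287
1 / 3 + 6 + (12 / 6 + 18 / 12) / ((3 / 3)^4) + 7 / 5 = 337 / 30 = 11.23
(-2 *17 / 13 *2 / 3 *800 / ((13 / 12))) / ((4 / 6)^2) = -489600 / 169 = -2897.04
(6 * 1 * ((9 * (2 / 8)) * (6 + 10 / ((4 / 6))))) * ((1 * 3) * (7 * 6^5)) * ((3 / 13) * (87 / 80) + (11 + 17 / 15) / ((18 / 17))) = 35237659149 / 65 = 542117833.06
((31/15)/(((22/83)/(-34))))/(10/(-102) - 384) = 743597/1077395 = 0.69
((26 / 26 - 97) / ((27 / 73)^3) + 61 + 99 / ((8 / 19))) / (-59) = 84045343 / 3096792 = 27.14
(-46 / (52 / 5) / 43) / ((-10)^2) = -23 / 22360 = -0.00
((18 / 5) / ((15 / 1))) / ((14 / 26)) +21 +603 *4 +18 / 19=8094357 / 3325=2434.39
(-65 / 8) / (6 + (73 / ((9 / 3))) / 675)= -131625 / 97784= -1.35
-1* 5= -5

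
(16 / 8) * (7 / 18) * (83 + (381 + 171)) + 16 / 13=57929 / 117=495.12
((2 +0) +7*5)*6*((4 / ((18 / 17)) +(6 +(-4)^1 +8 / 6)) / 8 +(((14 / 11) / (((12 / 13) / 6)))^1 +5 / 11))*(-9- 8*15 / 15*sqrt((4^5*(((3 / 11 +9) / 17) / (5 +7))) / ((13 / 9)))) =-116159.77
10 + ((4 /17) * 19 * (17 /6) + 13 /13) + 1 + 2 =80 /3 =26.67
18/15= 6/5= 1.20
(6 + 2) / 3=8 / 3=2.67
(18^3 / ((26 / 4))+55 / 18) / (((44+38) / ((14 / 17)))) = 1474669 / 163098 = 9.04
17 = 17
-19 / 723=-0.03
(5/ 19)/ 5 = 1/ 19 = 0.05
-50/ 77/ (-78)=25/ 3003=0.01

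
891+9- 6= 894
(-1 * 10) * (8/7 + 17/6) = -835/21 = -39.76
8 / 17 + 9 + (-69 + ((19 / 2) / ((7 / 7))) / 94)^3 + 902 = -36842410609369 / 112959424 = -326156.15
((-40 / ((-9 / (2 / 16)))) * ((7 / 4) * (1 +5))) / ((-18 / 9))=-35 / 12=-2.92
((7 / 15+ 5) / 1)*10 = 164 / 3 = 54.67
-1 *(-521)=521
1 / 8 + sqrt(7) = 2.77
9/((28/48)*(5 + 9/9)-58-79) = -6/89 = -0.07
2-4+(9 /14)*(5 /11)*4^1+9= 629 /77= 8.17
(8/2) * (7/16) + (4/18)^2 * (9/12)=193/108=1.79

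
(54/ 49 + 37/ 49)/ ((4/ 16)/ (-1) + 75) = 0.02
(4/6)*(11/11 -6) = -10/3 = -3.33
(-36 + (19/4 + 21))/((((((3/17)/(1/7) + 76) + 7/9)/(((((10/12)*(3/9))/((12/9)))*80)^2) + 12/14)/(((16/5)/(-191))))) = 0.15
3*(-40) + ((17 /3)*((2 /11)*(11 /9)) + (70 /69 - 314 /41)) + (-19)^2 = 5998999 /25461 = 235.62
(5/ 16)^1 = 5/ 16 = 0.31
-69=-69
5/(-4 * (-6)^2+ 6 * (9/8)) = -20/549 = -0.04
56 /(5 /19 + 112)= 1064 /2133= 0.50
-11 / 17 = -0.65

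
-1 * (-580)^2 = -336400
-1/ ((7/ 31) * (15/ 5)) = -1.48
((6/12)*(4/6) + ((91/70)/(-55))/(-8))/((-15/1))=-4439/198000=-0.02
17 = 17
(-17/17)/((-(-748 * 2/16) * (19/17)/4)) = -8/209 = -0.04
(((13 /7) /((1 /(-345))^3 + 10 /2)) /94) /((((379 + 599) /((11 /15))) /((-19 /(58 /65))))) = -14650588875 /232223458935776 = -0.00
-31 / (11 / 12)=-372 / 11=-33.82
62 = 62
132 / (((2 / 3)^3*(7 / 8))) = 3564 / 7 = 509.14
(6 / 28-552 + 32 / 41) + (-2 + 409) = -144.01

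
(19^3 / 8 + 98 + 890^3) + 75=5639760243 / 8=704970030.38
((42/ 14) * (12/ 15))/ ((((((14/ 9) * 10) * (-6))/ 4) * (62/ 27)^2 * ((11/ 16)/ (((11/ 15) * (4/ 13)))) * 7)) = -69984/ 76519625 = -0.00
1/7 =0.14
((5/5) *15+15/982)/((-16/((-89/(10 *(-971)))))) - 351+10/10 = -10679708861/30512704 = -350.01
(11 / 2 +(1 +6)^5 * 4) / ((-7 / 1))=-134467 / 14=-9604.79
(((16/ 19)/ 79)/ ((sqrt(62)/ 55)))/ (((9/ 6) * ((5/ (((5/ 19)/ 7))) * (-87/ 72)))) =-7040 * sqrt(62)/ 179470067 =-0.00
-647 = -647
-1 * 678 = -678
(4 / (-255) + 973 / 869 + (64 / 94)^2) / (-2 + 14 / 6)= 767320831 / 163167785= 4.70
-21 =-21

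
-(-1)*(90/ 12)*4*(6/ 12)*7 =105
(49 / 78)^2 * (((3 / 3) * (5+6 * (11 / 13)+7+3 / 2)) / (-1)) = -7.33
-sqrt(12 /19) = -2 * sqrt(57) /19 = -0.79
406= 406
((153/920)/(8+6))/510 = 3/128800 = 0.00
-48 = -48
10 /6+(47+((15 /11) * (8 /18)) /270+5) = 53.67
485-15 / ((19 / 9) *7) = 64370 / 133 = 483.98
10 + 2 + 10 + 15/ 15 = 23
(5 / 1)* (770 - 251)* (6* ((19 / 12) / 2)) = 49305 / 4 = 12326.25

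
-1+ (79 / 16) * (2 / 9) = 7 / 72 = 0.10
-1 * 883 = -883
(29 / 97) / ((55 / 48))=1392 / 5335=0.26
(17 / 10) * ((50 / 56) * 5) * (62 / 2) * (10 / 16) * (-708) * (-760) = 1107688125 / 14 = 79120580.36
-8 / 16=-1 / 2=-0.50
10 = 10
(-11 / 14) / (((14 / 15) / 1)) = -165 / 196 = -0.84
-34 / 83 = -0.41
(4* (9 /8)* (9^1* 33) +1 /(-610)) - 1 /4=1630223 /1220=1336.25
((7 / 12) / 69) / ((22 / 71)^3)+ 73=646113089 / 8816544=73.28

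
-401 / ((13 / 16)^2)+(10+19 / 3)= -299687 / 507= -591.10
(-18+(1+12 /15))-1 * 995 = -5056 /5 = -1011.20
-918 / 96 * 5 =-765 / 16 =-47.81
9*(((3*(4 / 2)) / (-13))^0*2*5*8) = 720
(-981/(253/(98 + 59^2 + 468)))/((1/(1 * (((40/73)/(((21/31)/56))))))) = -13127820480/18469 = -710802.99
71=71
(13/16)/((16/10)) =65/128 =0.51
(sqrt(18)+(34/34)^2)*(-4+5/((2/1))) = -9*sqrt(2)/2 -3/2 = -7.86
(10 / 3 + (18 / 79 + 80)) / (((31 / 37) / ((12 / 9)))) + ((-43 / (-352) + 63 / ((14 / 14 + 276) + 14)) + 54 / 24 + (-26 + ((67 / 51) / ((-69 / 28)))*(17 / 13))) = 24497823201433 / 225017803296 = 108.87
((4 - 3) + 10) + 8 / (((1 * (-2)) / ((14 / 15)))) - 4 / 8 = 203 / 30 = 6.77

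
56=56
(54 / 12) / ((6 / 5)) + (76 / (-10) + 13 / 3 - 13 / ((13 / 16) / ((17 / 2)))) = -8131 / 60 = -135.52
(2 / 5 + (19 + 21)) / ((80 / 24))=303 / 25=12.12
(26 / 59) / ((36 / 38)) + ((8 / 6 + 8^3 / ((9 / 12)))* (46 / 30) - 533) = 1370684 / 2655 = 516.27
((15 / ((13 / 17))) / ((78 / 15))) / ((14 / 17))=21675 / 4732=4.58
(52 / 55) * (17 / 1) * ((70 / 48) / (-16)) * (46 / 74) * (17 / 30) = -604877 / 1172160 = -0.52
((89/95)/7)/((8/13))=1157/5320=0.22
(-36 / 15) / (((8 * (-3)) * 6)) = 1 / 60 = 0.02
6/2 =3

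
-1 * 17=-17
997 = 997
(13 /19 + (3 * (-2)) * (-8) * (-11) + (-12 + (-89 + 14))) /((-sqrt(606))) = 5836 * sqrt(606) /5757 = 24.95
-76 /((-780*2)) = 19 /390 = 0.05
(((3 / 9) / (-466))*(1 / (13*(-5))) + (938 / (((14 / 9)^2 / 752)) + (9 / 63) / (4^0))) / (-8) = -185425051117 / 5088720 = -36438.45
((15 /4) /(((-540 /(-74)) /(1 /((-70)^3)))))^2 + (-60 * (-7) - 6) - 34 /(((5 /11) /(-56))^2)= -314488682323522558631 /609892416000000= -515646.16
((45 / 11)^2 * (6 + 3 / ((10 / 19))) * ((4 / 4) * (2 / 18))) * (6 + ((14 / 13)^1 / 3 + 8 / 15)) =18144 / 121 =149.95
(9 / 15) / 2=3 / 10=0.30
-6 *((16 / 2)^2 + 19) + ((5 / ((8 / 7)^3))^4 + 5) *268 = 594069351394803 / 17179869184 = 34579.39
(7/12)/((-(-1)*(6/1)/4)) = 7/18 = 0.39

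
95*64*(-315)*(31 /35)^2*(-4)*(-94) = -3954461184 /7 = -564923026.29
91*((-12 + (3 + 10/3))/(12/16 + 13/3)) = -6188/61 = -101.44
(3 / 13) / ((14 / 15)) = 45 / 182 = 0.25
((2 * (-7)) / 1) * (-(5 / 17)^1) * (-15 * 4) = -247.06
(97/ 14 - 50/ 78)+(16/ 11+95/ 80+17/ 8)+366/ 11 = 2129839/ 48048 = 44.33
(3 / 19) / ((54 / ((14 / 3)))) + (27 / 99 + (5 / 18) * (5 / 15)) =4277 / 11286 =0.38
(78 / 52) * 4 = 6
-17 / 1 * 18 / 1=-306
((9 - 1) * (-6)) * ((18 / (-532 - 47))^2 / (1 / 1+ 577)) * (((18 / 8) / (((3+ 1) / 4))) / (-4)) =0.00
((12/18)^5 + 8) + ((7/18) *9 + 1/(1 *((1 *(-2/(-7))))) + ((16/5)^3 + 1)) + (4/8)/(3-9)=5931187/121500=48.82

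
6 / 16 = 3 / 8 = 0.38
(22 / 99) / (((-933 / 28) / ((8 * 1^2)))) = -448 / 8397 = -0.05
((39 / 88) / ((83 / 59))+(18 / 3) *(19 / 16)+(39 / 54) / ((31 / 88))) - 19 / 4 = 4.74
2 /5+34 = 172 /5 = 34.40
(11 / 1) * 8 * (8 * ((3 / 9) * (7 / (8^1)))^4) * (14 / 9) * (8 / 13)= 184877 / 37908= 4.88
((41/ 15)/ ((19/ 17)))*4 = 2788/ 285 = 9.78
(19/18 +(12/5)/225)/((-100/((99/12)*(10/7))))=-26389/210000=-0.13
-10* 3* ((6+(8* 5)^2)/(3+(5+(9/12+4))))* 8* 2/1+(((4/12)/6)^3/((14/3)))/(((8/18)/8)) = -1554094063/25704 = -60461.18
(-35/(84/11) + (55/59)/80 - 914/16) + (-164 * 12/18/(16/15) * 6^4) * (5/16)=-117738125/2832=-41574.20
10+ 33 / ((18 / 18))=43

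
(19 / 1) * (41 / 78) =779 / 78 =9.99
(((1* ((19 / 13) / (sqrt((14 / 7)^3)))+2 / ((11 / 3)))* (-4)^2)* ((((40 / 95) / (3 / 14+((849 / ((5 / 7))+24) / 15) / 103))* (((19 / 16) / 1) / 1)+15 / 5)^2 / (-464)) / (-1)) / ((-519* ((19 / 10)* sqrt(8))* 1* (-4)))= 19870838405 / 1015387942473372+1806439855* sqrt(2) / 123669044275603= 0.00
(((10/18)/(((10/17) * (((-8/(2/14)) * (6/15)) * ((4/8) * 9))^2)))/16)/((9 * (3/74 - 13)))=-15725/315707341824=-0.00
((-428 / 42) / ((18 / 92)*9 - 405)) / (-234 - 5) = -9844 / 93097431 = -0.00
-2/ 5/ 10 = -1/ 25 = -0.04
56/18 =28/9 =3.11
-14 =-14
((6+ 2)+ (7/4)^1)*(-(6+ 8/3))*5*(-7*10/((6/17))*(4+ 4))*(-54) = -36199800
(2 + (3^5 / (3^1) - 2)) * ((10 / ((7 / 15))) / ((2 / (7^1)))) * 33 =200475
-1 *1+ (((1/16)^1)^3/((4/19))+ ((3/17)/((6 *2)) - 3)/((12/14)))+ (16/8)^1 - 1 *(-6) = 3.52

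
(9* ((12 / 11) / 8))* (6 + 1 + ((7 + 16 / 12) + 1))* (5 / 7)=315 / 22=14.32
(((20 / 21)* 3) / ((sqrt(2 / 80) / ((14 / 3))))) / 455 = 16* sqrt(10) / 273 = 0.19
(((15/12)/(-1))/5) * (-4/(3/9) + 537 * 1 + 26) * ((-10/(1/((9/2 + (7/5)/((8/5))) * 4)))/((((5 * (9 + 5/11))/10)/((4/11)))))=118465/52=2278.17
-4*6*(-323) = 7752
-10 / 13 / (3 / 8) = -80 / 39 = -2.05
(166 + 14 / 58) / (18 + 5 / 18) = 86778 / 9541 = 9.10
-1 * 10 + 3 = -7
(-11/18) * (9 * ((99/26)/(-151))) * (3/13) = 3267/102076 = 0.03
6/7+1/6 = 43/42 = 1.02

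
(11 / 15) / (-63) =-11 / 945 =-0.01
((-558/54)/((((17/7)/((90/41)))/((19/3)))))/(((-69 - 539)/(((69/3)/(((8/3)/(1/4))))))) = 74865/356864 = 0.21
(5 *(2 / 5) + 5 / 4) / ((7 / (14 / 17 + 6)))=377 / 119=3.17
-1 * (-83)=83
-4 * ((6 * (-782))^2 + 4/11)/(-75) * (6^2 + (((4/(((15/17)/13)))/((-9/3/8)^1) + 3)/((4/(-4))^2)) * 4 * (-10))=10814053613248/1485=7282190985.35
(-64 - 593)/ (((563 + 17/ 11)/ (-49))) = 39347/ 690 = 57.02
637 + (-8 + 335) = 964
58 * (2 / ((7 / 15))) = 1740 / 7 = 248.57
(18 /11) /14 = 9 /77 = 0.12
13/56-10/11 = -417/616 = -0.68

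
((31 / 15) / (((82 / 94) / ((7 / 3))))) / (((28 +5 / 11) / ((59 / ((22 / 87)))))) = 17450489 / 384990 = 45.33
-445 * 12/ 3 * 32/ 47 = -56960/ 47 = -1211.91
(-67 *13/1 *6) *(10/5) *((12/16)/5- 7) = 357981/5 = 71596.20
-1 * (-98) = 98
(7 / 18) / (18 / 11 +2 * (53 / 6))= 11 / 546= 0.02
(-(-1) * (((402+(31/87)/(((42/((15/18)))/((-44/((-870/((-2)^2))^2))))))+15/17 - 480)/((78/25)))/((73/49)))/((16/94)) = -6127934047795/62868598416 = -97.47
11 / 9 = 1.22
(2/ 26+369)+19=5045/ 13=388.08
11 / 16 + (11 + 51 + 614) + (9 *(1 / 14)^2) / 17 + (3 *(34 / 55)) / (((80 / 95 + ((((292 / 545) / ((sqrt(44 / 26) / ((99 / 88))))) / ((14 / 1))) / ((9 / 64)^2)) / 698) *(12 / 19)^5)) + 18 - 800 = -898854438738938929182963 / 10778270203060946231296 - 295390791889998413 *sqrt(286) / 80060680529939501568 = -83.46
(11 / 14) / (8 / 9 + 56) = 99 / 7168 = 0.01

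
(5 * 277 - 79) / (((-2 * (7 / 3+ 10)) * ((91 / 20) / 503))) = -19707540 / 3367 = -5853.15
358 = 358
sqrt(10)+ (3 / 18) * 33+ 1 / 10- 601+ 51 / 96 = -95179 / 160+ sqrt(10) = -591.71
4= 4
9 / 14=0.64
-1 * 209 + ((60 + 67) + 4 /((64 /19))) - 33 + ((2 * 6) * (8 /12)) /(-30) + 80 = -8179 /240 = -34.08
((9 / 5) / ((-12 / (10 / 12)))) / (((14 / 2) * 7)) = -1 / 392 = -0.00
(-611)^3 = -228099131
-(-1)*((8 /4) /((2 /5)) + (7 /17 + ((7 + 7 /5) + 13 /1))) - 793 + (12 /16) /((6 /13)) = -519903 /680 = -764.56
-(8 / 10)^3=-64 / 125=-0.51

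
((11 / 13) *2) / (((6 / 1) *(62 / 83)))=913 / 2418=0.38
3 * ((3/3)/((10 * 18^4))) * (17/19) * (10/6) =17/3989088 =0.00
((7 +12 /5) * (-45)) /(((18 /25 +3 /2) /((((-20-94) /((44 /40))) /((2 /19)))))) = 76351500 /407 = 187595.82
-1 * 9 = -9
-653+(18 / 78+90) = -7316 / 13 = -562.77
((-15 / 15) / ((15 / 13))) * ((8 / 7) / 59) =-104 / 6195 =-0.02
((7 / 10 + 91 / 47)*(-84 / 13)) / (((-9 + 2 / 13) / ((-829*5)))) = -43139502 / 5405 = -7981.41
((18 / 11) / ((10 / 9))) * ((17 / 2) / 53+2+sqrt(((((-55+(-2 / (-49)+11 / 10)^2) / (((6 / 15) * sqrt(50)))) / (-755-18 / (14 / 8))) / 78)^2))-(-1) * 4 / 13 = 348111513 * sqrt(2) / 1051021972000+264457 / 75790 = 3.49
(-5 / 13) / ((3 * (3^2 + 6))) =-0.01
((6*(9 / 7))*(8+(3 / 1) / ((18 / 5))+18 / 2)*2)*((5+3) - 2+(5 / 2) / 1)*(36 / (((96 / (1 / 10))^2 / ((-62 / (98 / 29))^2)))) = 13231058571 / 430259200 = 30.75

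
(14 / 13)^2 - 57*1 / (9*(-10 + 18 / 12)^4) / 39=147327092 / 127035441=1.16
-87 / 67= -1.30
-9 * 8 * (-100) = 7200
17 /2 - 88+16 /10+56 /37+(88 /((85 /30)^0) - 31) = -19.39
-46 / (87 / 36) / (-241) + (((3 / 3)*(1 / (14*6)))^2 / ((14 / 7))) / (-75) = 584229811 / 7397157600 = 0.08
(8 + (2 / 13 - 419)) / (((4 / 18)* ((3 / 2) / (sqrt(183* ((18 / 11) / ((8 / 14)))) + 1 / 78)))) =-48069* sqrt(28182) / 286 - 5341 / 338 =-28231.12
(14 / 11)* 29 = 406 / 11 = 36.91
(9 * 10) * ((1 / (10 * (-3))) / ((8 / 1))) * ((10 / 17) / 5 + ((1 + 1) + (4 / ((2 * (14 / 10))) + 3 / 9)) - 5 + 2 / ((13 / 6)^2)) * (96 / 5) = 502752 / 100555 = 5.00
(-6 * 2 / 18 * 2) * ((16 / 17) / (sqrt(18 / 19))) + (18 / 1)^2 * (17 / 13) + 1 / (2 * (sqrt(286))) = -32 * sqrt(38) / 153 + sqrt(286) / 572 + 5508 / 13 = 422.43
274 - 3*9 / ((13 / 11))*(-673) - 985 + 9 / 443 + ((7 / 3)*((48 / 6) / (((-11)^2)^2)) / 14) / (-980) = 908807454626626 / 61973376465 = 14664.48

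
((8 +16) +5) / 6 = 29 / 6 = 4.83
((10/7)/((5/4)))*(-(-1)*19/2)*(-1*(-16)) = 1216/7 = 173.71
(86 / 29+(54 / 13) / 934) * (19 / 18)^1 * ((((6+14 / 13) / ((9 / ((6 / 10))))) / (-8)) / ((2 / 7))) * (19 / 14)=-4341547367 / 4943736720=-0.88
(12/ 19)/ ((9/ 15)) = 20/ 19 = 1.05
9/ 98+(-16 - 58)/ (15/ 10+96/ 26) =-187337/ 13230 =-14.16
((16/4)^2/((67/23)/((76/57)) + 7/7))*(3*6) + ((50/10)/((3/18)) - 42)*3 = 15948/293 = 54.43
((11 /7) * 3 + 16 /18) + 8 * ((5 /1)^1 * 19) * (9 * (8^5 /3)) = 4706795873 /63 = 74711045.60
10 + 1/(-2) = 19/2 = 9.50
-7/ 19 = -0.37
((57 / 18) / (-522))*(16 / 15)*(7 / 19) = -28 / 11745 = -0.00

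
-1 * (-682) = 682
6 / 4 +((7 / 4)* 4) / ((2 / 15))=54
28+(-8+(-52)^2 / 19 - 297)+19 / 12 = -30347 / 228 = -133.10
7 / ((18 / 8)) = 28 / 9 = 3.11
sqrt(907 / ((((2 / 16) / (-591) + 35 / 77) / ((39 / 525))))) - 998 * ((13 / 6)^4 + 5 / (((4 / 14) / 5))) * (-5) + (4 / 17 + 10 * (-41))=546196.08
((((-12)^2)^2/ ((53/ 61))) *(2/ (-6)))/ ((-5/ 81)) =34152192/ 265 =128876.20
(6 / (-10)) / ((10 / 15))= -9 / 10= -0.90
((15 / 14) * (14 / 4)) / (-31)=-15 / 124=-0.12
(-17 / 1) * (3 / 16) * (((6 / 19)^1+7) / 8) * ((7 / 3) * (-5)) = 82705 / 2432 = 34.01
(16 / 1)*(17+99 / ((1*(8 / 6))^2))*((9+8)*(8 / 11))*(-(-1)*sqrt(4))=316336 / 11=28757.82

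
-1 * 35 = -35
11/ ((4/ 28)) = 77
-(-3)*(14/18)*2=14/3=4.67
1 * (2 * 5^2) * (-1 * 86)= -4300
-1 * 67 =-67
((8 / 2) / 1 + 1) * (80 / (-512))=-25 / 32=-0.78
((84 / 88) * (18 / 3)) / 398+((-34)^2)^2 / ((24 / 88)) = 64355269277 / 13134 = 4899898.68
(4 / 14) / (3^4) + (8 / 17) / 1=4570 / 9639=0.47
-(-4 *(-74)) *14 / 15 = -4144 / 15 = -276.27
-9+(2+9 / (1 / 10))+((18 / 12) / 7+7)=1263 / 14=90.21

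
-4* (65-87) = 88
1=1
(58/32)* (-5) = -145/16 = -9.06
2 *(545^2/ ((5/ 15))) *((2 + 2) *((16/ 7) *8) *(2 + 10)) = 10949529600/ 7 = 1564218514.29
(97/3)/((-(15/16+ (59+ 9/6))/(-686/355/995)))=1064672/1041660525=0.00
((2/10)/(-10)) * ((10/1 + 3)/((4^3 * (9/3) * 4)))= -13/38400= -0.00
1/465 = 0.00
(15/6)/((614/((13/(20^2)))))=13/98240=0.00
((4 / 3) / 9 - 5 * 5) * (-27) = 671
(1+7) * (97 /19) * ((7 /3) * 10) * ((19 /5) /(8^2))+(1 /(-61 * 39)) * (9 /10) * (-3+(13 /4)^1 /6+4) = 10768829 /190320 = 56.58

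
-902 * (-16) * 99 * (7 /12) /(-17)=-833448 /17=-49026.35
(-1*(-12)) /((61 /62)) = 744 /61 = 12.20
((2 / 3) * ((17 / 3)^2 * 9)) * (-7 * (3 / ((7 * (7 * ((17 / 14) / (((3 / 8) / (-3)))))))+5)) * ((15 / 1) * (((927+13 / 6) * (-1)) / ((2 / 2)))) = 1126400875 / 12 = 93866739.58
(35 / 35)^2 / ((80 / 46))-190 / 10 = -737 / 40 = -18.42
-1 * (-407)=407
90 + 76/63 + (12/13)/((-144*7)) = 298789/3276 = 91.21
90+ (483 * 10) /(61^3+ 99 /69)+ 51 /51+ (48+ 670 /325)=23937432787 /169669370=141.08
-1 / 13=-0.08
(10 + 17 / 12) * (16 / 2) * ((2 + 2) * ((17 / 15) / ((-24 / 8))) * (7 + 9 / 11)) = -1079.02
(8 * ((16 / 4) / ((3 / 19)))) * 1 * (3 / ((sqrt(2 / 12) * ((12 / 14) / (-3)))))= -2128 * sqrt(6)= -5212.51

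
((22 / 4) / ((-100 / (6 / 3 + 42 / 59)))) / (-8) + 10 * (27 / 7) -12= 26.59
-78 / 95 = -0.82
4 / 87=0.05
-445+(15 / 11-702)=-12602 / 11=-1145.64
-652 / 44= -163 / 11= -14.82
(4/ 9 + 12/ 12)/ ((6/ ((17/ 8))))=221/ 432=0.51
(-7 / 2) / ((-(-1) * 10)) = -7 / 20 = -0.35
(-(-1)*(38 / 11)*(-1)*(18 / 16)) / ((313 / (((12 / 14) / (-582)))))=171 / 9351188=0.00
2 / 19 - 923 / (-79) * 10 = 175528 / 1501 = 116.94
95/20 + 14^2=200.75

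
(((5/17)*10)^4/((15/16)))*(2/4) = 10000000/250563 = 39.91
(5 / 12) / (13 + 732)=1 / 1788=0.00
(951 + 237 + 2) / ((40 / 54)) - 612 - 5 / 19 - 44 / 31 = 1169539 / 1178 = 992.82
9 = 9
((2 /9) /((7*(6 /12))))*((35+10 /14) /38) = 500 /8379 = 0.06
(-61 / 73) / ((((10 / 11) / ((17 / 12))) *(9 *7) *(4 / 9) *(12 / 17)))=-193919 / 2943360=-0.07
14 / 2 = 7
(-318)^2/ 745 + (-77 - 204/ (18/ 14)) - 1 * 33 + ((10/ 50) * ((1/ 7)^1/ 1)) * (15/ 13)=-27029213/ 203385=-132.90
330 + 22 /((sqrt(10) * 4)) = 11 * sqrt(10) /20 + 330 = 331.74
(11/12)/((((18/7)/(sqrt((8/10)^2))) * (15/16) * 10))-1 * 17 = -171817/10125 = -16.97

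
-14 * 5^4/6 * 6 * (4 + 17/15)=-134750/3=-44916.67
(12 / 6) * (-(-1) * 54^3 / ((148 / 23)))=1810836 / 37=48941.51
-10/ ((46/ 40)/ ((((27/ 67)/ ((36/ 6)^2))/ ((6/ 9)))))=-225/ 1541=-0.15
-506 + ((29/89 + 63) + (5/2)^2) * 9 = 42785/356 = 120.18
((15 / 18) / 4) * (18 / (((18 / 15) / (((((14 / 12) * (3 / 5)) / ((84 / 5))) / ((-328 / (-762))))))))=3175 / 10496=0.30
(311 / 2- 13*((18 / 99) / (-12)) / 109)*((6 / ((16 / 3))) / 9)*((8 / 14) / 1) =279670 / 25179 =11.11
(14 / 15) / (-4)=-7 / 30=-0.23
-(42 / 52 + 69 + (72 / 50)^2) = -1168071 / 16250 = -71.88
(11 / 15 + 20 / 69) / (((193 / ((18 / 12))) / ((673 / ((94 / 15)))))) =712707 / 834532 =0.85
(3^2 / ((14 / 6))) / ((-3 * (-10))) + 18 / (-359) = 1971 / 25130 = 0.08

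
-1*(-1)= 1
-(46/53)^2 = -2116/2809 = -0.75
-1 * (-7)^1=7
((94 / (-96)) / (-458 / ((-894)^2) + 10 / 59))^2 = 34110440056234161 / 1015145751267904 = 33.60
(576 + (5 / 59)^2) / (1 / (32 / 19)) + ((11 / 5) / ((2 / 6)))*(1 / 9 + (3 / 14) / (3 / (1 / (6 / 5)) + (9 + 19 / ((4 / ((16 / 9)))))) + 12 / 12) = 2571470882719 / 2630612586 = 977.52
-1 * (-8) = 8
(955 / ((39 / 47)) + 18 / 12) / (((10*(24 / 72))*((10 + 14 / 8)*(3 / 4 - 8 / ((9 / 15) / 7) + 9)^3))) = -155324736 / 3082577567485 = -0.00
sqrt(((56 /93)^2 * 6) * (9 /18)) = 56 * sqrt(3) /93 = 1.04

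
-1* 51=-51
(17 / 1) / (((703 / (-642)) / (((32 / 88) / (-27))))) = 14552 / 69597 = 0.21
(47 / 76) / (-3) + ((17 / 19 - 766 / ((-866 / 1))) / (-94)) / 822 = -43684909 / 211894612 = -0.21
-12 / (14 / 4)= -24 / 7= -3.43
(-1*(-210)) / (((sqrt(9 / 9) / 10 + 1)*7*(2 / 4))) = 600 / 11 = 54.55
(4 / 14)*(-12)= -24 / 7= -3.43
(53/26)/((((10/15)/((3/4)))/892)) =106371/52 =2045.60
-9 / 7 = -1.29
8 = 8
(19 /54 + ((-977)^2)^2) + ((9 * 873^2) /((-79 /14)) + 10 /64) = 62189706793442521 /68256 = 911124396293.99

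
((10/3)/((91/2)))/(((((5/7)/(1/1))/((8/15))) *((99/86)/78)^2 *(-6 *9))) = -6153472/1323135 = -4.65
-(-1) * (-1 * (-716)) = 716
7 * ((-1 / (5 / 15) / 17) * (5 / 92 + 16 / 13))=-32277 / 20332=-1.59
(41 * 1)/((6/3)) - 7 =27/2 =13.50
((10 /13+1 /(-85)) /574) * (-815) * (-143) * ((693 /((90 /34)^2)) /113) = 31182063 /231650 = 134.61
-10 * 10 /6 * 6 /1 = -100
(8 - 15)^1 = -7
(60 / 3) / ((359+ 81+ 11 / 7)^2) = 980 / 9554281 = 0.00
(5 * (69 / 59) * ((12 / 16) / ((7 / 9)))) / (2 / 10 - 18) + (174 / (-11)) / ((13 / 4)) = -5.18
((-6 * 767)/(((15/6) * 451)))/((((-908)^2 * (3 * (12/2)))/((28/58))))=-5369/40436867460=-0.00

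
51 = 51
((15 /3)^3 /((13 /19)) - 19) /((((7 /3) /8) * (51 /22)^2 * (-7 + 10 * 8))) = 1177088 /822783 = 1.43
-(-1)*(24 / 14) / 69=4 / 161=0.02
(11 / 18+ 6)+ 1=137 / 18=7.61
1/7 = 0.14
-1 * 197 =-197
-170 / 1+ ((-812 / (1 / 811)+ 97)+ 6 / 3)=-658603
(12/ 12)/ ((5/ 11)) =2.20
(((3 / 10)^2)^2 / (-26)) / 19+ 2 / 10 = 987919 / 4940000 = 0.20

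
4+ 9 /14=65 /14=4.64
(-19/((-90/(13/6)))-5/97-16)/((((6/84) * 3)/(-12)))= 11435494/13095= 873.27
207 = 207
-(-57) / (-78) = -19 / 26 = -0.73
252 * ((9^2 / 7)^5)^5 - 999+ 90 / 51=315411042687990934594314208168683603298947380124459 / 3256880933469629044817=96844511399431604339227490000.00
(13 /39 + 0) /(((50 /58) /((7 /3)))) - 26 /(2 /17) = -49522 /225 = -220.10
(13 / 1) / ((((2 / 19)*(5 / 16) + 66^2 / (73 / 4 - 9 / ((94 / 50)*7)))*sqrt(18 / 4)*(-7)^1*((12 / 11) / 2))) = -251235556*sqrt(2) / 54901663551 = -0.01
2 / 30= 1 / 15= 0.07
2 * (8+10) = 36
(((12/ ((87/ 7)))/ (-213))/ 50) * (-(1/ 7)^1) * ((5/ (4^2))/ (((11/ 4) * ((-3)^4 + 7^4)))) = 1/ 1686444540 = 0.00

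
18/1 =18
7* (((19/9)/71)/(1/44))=5852/639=9.16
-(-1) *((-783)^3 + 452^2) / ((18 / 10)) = -2399221915 / 9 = -266580212.78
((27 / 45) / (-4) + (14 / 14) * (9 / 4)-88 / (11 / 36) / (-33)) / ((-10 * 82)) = -1191 / 90200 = -0.01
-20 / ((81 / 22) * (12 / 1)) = -110 / 243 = -0.45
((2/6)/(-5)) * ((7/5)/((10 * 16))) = -7/12000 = -0.00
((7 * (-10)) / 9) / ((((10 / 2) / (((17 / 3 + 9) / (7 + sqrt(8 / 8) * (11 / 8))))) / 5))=-24640 / 1809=-13.62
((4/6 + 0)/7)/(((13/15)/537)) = 5370/91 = 59.01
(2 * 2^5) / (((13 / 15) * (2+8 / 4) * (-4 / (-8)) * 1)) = 36.92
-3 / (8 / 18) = -27 / 4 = -6.75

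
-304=-304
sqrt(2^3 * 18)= 12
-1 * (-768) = 768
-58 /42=-29 /21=-1.38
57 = 57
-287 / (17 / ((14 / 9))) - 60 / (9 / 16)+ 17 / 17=-20185 / 153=-131.93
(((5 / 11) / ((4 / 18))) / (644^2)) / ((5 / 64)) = 18 / 285131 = 0.00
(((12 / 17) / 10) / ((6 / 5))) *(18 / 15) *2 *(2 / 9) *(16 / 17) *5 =128 / 867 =0.15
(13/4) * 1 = 13/4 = 3.25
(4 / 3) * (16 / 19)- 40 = -2216 / 57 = -38.88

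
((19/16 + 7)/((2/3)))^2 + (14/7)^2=158545/1024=154.83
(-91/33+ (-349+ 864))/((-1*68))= -4226/561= -7.53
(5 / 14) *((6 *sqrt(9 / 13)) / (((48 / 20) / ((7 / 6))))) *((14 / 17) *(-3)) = -525 *sqrt(13) / 884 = -2.14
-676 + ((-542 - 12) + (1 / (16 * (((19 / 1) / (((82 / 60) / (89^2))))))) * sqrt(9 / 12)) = -1230.00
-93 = -93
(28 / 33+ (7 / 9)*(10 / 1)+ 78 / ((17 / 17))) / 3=8576 / 297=28.88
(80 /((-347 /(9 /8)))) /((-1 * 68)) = 0.00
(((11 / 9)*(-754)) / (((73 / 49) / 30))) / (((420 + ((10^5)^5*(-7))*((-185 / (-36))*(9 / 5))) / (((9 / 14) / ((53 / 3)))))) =2871 / 2752942307692307692307690522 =0.00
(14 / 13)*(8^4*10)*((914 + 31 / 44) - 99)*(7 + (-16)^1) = -46308003840 / 143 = -323832194.69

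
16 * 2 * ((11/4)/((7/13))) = 1144/7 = 163.43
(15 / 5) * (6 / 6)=3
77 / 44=1.75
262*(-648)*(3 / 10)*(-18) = 4583952 / 5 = 916790.40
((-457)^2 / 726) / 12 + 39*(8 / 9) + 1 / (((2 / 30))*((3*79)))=40401895 / 688248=58.70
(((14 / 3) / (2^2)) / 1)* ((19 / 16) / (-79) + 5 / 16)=329 / 948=0.35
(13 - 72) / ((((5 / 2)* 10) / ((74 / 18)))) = -2183 / 225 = -9.70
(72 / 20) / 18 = 1 / 5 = 0.20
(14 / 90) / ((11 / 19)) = 133 / 495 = 0.27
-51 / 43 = -1.19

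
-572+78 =-494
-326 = -326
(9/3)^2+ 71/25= 296/25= 11.84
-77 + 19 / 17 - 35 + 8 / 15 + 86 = -24.35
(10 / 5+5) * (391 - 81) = 2170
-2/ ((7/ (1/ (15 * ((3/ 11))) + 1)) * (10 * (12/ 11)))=-22/ 675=-0.03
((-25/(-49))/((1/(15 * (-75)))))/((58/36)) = -506250/1421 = -356.26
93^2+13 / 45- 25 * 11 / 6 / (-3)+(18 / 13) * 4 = 3381341 / 390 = 8670.11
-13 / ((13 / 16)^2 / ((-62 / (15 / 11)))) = 174592 / 195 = 895.34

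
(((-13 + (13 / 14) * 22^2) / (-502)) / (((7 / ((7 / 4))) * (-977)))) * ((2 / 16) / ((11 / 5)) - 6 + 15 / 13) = -1287565 / 1208478656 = -0.00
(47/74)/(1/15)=705/74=9.53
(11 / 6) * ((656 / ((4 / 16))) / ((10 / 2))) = 14432 / 15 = 962.13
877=877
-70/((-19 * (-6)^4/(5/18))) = 175/221616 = 0.00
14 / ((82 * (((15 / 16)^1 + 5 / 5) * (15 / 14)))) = 1568 / 19065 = 0.08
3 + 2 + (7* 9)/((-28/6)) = -8.50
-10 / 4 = -5 / 2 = -2.50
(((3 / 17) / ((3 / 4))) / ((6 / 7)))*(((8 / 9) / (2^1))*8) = 448 / 459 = 0.98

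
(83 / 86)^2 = 6889 / 7396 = 0.93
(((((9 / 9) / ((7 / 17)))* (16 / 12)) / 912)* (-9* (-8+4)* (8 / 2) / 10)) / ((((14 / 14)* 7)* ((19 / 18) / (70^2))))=12240 / 361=33.91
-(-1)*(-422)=-422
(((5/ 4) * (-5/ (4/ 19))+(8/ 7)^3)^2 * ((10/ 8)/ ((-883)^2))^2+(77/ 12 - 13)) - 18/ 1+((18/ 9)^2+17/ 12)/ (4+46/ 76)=-34285415135307821484731/ 1464741568313117265920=-23.41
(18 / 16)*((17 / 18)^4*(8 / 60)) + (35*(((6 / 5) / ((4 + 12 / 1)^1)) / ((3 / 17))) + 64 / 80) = 11053513 / 699840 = 15.79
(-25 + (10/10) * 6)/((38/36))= -18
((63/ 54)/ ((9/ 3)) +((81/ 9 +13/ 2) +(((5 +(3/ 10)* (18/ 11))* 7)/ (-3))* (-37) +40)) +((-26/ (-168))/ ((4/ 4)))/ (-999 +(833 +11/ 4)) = 1199058004/ 2262645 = 529.94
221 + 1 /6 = 1327 /6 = 221.17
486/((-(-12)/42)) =1701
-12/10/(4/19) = -57/10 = -5.70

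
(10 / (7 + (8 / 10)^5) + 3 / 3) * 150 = 2707450 / 7633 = 354.70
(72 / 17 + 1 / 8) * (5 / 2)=2965 / 272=10.90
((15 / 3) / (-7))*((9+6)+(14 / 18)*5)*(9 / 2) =-425 / 7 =-60.71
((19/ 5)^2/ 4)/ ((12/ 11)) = 3971/ 1200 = 3.31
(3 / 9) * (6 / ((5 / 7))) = 14 / 5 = 2.80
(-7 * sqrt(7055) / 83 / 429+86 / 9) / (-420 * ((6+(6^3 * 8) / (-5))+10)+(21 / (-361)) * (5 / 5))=31046 / 449765379-361 * sqrt(7055) / 254203108731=0.00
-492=-492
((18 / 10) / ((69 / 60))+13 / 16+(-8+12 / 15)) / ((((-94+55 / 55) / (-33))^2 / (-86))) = 46166219 / 884120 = 52.22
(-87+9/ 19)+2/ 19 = -1642/ 19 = -86.42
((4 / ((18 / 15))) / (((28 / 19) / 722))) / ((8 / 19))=651605 / 168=3878.60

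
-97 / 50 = -1.94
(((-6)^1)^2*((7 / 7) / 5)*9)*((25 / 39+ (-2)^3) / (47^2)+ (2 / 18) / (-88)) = -188073 / 631774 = -0.30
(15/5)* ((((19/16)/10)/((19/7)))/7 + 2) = 963/160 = 6.02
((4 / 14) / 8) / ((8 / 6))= 3 / 112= 0.03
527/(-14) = -527/14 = -37.64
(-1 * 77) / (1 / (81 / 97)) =-6237 / 97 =-64.30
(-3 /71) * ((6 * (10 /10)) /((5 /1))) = -18 /355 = -0.05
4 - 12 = -8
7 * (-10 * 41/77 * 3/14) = -615/77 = -7.99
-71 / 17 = -4.18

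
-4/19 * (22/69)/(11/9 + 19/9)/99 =-4/19665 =-0.00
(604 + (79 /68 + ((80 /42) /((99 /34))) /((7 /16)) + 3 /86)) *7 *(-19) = -490514303225 /6078996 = -80690.02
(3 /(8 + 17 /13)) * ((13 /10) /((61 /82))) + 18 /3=242217 /36905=6.56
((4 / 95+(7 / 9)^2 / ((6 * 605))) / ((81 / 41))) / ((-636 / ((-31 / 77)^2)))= -1860948631 / 341270560234296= -0.00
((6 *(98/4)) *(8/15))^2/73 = 153664/1825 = 84.20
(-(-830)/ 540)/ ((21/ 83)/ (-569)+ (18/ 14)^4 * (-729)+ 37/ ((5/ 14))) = -47057691205/ 57817236614436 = -0.00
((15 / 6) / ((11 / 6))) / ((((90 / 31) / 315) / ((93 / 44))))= 302715 / 968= 312.72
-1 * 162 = -162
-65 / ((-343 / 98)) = 130 / 7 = 18.57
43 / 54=0.80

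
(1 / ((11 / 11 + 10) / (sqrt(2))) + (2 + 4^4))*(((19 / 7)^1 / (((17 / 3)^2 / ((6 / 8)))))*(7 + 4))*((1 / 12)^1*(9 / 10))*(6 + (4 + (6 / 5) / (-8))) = 303183*sqrt(2) / 6473600 + 430216677 / 3236800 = 132.98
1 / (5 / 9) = 9 / 5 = 1.80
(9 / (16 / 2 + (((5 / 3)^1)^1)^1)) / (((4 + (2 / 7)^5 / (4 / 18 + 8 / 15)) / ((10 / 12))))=12857355 / 66328568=0.19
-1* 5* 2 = -10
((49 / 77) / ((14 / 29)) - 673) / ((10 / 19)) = -280763 / 220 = -1276.20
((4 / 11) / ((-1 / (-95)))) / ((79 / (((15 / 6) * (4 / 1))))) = 3800 / 869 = 4.37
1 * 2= 2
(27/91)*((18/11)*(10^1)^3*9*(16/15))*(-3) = -13996800/1001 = -13982.82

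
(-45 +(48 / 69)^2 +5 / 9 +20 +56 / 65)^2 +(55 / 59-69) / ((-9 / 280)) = 14980353606561584 / 5650346587275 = 2651.23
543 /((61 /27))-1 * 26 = 214.34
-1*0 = 0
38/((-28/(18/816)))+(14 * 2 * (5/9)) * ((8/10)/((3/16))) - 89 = -1164883/51408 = -22.66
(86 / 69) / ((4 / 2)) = 43 / 69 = 0.62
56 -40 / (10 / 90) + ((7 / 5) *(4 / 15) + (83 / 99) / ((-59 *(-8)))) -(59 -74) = -337171597 / 1168200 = -288.62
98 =98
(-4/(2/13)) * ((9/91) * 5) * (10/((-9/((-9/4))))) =-225/7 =-32.14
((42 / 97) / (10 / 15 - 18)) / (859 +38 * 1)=-21 / 754078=-0.00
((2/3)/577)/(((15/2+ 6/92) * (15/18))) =46/250995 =0.00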